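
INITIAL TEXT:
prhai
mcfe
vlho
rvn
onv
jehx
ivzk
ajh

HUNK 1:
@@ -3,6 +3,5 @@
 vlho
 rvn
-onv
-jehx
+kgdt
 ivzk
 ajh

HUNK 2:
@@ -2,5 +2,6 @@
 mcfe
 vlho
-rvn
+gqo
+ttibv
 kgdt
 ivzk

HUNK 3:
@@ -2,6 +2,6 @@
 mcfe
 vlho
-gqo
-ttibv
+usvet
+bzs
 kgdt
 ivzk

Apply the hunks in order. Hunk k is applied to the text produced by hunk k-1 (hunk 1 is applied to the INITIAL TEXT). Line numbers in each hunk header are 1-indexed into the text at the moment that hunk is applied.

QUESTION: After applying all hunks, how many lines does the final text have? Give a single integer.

Answer: 8

Derivation:
Hunk 1: at line 3 remove [onv,jehx] add [kgdt] -> 7 lines: prhai mcfe vlho rvn kgdt ivzk ajh
Hunk 2: at line 2 remove [rvn] add [gqo,ttibv] -> 8 lines: prhai mcfe vlho gqo ttibv kgdt ivzk ajh
Hunk 3: at line 2 remove [gqo,ttibv] add [usvet,bzs] -> 8 lines: prhai mcfe vlho usvet bzs kgdt ivzk ajh
Final line count: 8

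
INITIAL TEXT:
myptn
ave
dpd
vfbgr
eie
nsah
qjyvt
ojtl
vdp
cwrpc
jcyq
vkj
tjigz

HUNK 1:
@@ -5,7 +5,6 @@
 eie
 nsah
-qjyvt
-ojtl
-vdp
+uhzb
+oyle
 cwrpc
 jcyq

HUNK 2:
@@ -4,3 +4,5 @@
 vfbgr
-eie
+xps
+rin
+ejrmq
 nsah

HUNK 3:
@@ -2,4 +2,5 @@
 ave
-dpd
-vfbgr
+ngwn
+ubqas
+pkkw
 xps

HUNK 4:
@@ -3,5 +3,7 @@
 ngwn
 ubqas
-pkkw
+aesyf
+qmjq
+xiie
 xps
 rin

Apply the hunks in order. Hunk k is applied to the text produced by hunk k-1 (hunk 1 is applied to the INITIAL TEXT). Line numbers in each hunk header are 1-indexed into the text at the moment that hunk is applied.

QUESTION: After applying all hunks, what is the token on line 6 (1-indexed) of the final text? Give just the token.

Answer: qmjq

Derivation:
Hunk 1: at line 5 remove [qjyvt,ojtl,vdp] add [uhzb,oyle] -> 12 lines: myptn ave dpd vfbgr eie nsah uhzb oyle cwrpc jcyq vkj tjigz
Hunk 2: at line 4 remove [eie] add [xps,rin,ejrmq] -> 14 lines: myptn ave dpd vfbgr xps rin ejrmq nsah uhzb oyle cwrpc jcyq vkj tjigz
Hunk 3: at line 2 remove [dpd,vfbgr] add [ngwn,ubqas,pkkw] -> 15 lines: myptn ave ngwn ubqas pkkw xps rin ejrmq nsah uhzb oyle cwrpc jcyq vkj tjigz
Hunk 4: at line 3 remove [pkkw] add [aesyf,qmjq,xiie] -> 17 lines: myptn ave ngwn ubqas aesyf qmjq xiie xps rin ejrmq nsah uhzb oyle cwrpc jcyq vkj tjigz
Final line 6: qmjq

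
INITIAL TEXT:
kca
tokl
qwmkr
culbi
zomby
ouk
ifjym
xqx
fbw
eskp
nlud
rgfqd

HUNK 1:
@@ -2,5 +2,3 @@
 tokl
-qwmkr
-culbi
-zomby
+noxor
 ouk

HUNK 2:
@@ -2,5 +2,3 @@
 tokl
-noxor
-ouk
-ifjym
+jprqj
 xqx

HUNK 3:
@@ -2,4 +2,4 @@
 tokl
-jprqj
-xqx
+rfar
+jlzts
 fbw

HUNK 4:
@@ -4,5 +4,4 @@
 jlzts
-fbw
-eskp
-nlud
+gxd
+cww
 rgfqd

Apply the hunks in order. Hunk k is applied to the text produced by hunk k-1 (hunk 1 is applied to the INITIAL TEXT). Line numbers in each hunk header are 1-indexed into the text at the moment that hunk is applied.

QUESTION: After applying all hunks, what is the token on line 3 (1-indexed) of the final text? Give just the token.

Hunk 1: at line 2 remove [qwmkr,culbi,zomby] add [noxor] -> 10 lines: kca tokl noxor ouk ifjym xqx fbw eskp nlud rgfqd
Hunk 2: at line 2 remove [noxor,ouk,ifjym] add [jprqj] -> 8 lines: kca tokl jprqj xqx fbw eskp nlud rgfqd
Hunk 3: at line 2 remove [jprqj,xqx] add [rfar,jlzts] -> 8 lines: kca tokl rfar jlzts fbw eskp nlud rgfqd
Hunk 4: at line 4 remove [fbw,eskp,nlud] add [gxd,cww] -> 7 lines: kca tokl rfar jlzts gxd cww rgfqd
Final line 3: rfar

Answer: rfar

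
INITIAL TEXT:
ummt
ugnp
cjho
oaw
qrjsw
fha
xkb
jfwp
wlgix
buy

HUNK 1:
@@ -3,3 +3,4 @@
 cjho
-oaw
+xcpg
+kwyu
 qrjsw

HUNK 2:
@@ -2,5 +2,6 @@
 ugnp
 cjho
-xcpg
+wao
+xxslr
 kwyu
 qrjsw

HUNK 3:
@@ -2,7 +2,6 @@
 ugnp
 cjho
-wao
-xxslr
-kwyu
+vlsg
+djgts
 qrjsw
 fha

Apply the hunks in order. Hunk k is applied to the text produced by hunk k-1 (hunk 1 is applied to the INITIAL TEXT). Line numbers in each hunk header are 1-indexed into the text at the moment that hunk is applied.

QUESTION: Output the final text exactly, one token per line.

Hunk 1: at line 3 remove [oaw] add [xcpg,kwyu] -> 11 lines: ummt ugnp cjho xcpg kwyu qrjsw fha xkb jfwp wlgix buy
Hunk 2: at line 2 remove [xcpg] add [wao,xxslr] -> 12 lines: ummt ugnp cjho wao xxslr kwyu qrjsw fha xkb jfwp wlgix buy
Hunk 3: at line 2 remove [wao,xxslr,kwyu] add [vlsg,djgts] -> 11 lines: ummt ugnp cjho vlsg djgts qrjsw fha xkb jfwp wlgix buy

Answer: ummt
ugnp
cjho
vlsg
djgts
qrjsw
fha
xkb
jfwp
wlgix
buy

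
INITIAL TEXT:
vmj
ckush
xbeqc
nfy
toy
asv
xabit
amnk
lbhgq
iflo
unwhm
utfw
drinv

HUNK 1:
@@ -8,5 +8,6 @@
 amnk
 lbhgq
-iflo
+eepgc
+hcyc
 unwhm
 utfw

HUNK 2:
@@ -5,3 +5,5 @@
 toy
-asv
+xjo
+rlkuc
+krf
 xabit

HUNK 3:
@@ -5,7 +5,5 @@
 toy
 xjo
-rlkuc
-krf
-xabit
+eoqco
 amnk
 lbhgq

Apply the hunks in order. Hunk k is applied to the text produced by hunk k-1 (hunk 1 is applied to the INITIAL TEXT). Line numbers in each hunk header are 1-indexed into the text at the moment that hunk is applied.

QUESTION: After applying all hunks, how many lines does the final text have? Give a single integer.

Answer: 14

Derivation:
Hunk 1: at line 8 remove [iflo] add [eepgc,hcyc] -> 14 lines: vmj ckush xbeqc nfy toy asv xabit amnk lbhgq eepgc hcyc unwhm utfw drinv
Hunk 2: at line 5 remove [asv] add [xjo,rlkuc,krf] -> 16 lines: vmj ckush xbeqc nfy toy xjo rlkuc krf xabit amnk lbhgq eepgc hcyc unwhm utfw drinv
Hunk 3: at line 5 remove [rlkuc,krf,xabit] add [eoqco] -> 14 lines: vmj ckush xbeqc nfy toy xjo eoqco amnk lbhgq eepgc hcyc unwhm utfw drinv
Final line count: 14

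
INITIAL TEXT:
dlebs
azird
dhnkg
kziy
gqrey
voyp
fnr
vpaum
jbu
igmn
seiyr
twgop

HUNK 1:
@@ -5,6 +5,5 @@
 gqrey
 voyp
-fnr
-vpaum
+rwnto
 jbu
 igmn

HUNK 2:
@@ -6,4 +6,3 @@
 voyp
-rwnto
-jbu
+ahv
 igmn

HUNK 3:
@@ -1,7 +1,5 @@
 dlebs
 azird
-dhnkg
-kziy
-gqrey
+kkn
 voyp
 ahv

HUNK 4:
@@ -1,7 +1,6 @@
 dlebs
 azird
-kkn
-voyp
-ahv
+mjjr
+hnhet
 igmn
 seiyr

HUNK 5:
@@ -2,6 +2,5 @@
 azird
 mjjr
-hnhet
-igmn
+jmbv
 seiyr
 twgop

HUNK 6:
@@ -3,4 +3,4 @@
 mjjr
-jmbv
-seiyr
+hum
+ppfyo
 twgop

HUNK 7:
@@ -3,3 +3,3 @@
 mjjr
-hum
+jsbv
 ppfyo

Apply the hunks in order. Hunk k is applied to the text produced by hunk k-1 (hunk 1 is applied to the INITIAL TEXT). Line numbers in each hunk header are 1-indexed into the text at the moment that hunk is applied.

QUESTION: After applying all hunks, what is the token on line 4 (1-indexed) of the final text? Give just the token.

Answer: jsbv

Derivation:
Hunk 1: at line 5 remove [fnr,vpaum] add [rwnto] -> 11 lines: dlebs azird dhnkg kziy gqrey voyp rwnto jbu igmn seiyr twgop
Hunk 2: at line 6 remove [rwnto,jbu] add [ahv] -> 10 lines: dlebs azird dhnkg kziy gqrey voyp ahv igmn seiyr twgop
Hunk 3: at line 1 remove [dhnkg,kziy,gqrey] add [kkn] -> 8 lines: dlebs azird kkn voyp ahv igmn seiyr twgop
Hunk 4: at line 1 remove [kkn,voyp,ahv] add [mjjr,hnhet] -> 7 lines: dlebs azird mjjr hnhet igmn seiyr twgop
Hunk 5: at line 2 remove [hnhet,igmn] add [jmbv] -> 6 lines: dlebs azird mjjr jmbv seiyr twgop
Hunk 6: at line 3 remove [jmbv,seiyr] add [hum,ppfyo] -> 6 lines: dlebs azird mjjr hum ppfyo twgop
Hunk 7: at line 3 remove [hum] add [jsbv] -> 6 lines: dlebs azird mjjr jsbv ppfyo twgop
Final line 4: jsbv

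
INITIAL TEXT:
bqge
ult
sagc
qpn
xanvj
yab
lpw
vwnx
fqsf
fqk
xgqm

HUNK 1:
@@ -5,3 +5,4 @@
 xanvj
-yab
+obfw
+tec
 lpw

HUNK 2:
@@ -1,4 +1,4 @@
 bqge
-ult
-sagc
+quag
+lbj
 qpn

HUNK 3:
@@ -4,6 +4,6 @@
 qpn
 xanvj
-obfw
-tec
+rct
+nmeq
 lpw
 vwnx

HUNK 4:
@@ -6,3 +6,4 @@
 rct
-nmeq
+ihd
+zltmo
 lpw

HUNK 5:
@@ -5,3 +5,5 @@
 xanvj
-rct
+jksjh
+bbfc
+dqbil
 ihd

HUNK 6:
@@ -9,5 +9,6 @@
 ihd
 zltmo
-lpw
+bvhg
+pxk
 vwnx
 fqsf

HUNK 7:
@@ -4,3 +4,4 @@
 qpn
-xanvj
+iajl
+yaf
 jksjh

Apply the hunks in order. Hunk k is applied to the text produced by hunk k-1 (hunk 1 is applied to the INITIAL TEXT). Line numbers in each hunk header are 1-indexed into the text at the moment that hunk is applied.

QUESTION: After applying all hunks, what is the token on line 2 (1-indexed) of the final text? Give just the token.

Hunk 1: at line 5 remove [yab] add [obfw,tec] -> 12 lines: bqge ult sagc qpn xanvj obfw tec lpw vwnx fqsf fqk xgqm
Hunk 2: at line 1 remove [ult,sagc] add [quag,lbj] -> 12 lines: bqge quag lbj qpn xanvj obfw tec lpw vwnx fqsf fqk xgqm
Hunk 3: at line 4 remove [obfw,tec] add [rct,nmeq] -> 12 lines: bqge quag lbj qpn xanvj rct nmeq lpw vwnx fqsf fqk xgqm
Hunk 4: at line 6 remove [nmeq] add [ihd,zltmo] -> 13 lines: bqge quag lbj qpn xanvj rct ihd zltmo lpw vwnx fqsf fqk xgqm
Hunk 5: at line 5 remove [rct] add [jksjh,bbfc,dqbil] -> 15 lines: bqge quag lbj qpn xanvj jksjh bbfc dqbil ihd zltmo lpw vwnx fqsf fqk xgqm
Hunk 6: at line 9 remove [lpw] add [bvhg,pxk] -> 16 lines: bqge quag lbj qpn xanvj jksjh bbfc dqbil ihd zltmo bvhg pxk vwnx fqsf fqk xgqm
Hunk 7: at line 4 remove [xanvj] add [iajl,yaf] -> 17 lines: bqge quag lbj qpn iajl yaf jksjh bbfc dqbil ihd zltmo bvhg pxk vwnx fqsf fqk xgqm
Final line 2: quag

Answer: quag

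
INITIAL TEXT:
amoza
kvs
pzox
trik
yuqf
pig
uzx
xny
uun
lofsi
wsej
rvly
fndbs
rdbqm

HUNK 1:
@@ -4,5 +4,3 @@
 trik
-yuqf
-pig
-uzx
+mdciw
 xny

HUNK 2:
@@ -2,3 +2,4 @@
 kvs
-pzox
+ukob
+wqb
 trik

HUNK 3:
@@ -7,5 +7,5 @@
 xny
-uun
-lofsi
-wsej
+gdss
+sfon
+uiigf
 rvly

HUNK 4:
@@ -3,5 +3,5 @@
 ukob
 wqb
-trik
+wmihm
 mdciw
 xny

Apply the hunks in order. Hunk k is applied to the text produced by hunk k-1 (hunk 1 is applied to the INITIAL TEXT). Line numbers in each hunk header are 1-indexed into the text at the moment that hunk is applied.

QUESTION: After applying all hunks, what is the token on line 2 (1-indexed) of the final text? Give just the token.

Hunk 1: at line 4 remove [yuqf,pig,uzx] add [mdciw] -> 12 lines: amoza kvs pzox trik mdciw xny uun lofsi wsej rvly fndbs rdbqm
Hunk 2: at line 2 remove [pzox] add [ukob,wqb] -> 13 lines: amoza kvs ukob wqb trik mdciw xny uun lofsi wsej rvly fndbs rdbqm
Hunk 3: at line 7 remove [uun,lofsi,wsej] add [gdss,sfon,uiigf] -> 13 lines: amoza kvs ukob wqb trik mdciw xny gdss sfon uiigf rvly fndbs rdbqm
Hunk 4: at line 3 remove [trik] add [wmihm] -> 13 lines: amoza kvs ukob wqb wmihm mdciw xny gdss sfon uiigf rvly fndbs rdbqm
Final line 2: kvs

Answer: kvs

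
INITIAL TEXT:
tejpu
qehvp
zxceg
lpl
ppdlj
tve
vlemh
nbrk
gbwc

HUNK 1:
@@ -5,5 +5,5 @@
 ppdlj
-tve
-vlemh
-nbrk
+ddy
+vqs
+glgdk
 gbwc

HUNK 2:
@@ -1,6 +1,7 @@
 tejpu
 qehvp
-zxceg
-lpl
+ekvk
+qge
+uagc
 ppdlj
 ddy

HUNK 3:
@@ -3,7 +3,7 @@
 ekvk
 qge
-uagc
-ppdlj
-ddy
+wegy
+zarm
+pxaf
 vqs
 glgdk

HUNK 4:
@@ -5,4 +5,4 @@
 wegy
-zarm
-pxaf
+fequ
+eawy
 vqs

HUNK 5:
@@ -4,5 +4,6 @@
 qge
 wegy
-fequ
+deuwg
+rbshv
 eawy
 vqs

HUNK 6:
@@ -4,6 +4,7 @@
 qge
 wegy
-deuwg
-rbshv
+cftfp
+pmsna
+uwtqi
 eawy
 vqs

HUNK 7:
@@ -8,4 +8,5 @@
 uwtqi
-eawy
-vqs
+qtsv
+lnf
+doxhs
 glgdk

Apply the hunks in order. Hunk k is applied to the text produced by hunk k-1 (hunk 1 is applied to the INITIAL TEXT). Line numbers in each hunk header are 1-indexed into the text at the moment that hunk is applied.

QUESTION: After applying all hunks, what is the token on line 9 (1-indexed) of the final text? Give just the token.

Hunk 1: at line 5 remove [tve,vlemh,nbrk] add [ddy,vqs,glgdk] -> 9 lines: tejpu qehvp zxceg lpl ppdlj ddy vqs glgdk gbwc
Hunk 2: at line 1 remove [zxceg,lpl] add [ekvk,qge,uagc] -> 10 lines: tejpu qehvp ekvk qge uagc ppdlj ddy vqs glgdk gbwc
Hunk 3: at line 3 remove [uagc,ppdlj,ddy] add [wegy,zarm,pxaf] -> 10 lines: tejpu qehvp ekvk qge wegy zarm pxaf vqs glgdk gbwc
Hunk 4: at line 5 remove [zarm,pxaf] add [fequ,eawy] -> 10 lines: tejpu qehvp ekvk qge wegy fequ eawy vqs glgdk gbwc
Hunk 5: at line 4 remove [fequ] add [deuwg,rbshv] -> 11 lines: tejpu qehvp ekvk qge wegy deuwg rbshv eawy vqs glgdk gbwc
Hunk 6: at line 4 remove [deuwg,rbshv] add [cftfp,pmsna,uwtqi] -> 12 lines: tejpu qehvp ekvk qge wegy cftfp pmsna uwtqi eawy vqs glgdk gbwc
Hunk 7: at line 8 remove [eawy,vqs] add [qtsv,lnf,doxhs] -> 13 lines: tejpu qehvp ekvk qge wegy cftfp pmsna uwtqi qtsv lnf doxhs glgdk gbwc
Final line 9: qtsv

Answer: qtsv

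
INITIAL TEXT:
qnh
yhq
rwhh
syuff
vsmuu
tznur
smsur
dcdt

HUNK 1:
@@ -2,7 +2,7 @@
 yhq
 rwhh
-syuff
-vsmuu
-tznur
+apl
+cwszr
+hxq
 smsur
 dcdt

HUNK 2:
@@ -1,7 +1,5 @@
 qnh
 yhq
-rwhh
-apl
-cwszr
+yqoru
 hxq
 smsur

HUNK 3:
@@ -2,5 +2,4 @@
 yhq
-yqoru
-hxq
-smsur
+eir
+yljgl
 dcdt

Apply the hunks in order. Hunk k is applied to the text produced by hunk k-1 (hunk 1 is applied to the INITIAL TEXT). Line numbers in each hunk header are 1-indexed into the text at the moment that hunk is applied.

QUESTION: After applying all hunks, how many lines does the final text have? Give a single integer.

Answer: 5

Derivation:
Hunk 1: at line 2 remove [syuff,vsmuu,tznur] add [apl,cwszr,hxq] -> 8 lines: qnh yhq rwhh apl cwszr hxq smsur dcdt
Hunk 2: at line 1 remove [rwhh,apl,cwszr] add [yqoru] -> 6 lines: qnh yhq yqoru hxq smsur dcdt
Hunk 3: at line 2 remove [yqoru,hxq,smsur] add [eir,yljgl] -> 5 lines: qnh yhq eir yljgl dcdt
Final line count: 5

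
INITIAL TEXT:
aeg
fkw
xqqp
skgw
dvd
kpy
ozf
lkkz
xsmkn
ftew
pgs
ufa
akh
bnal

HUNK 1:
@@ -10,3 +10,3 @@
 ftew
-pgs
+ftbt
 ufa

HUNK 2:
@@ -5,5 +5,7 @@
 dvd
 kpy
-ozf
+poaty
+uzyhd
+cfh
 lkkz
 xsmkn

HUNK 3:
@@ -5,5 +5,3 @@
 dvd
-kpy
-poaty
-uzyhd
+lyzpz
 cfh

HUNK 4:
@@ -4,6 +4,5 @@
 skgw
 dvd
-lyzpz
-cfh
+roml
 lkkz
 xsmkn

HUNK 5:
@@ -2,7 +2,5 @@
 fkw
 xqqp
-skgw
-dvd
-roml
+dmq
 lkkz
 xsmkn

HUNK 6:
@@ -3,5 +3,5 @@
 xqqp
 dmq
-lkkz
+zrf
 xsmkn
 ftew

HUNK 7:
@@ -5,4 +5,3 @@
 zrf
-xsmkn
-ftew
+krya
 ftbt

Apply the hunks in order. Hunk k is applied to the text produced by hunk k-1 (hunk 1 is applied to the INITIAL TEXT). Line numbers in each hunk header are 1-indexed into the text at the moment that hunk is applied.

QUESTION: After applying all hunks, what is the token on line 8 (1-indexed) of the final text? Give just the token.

Answer: ufa

Derivation:
Hunk 1: at line 10 remove [pgs] add [ftbt] -> 14 lines: aeg fkw xqqp skgw dvd kpy ozf lkkz xsmkn ftew ftbt ufa akh bnal
Hunk 2: at line 5 remove [ozf] add [poaty,uzyhd,cfh] -> 16 lines: aeg fkw xqqp skgw dvd kpy poaty uzyhd cfh lkkz xsmkn ftew ftbt ufa akh bnal
Hunk 3: at line 5 remove [kpy,poaty,uzyhd] add [lyzpz] -> 14 lines: aeg fkw xqqp skgw dvd lyzpz cfh lkkz xsmkn ftew ftbt ufa akh bnal
Hunk 4: at line 4 remove [lyzpz,cfh] add [roml] -> 13 lines: aeg fkw xqqp skgw dvd roml lkkz xsmkn ftew ftbt ufa akh bnal
Hunk 5: at line 2 remove [skgw,dvd,roml] add [dmq] -> 11 lines: aeg fkw xqqp dmq lkkz xsmkn ftew ftbt ufa akh bnal
Hunk 6: at line 3 remove [lkkz] add [zrf] -> 11 lines: aeg fkw xqqp dmq zrf xsmkn ftew ftbt ufa akh bnal
Hunk 7: at line 5 remove [xsmkn,ftew] add [krya] -> 10 lines: aeg fkw xqqp dmq zrf krya ftbt ufa akh bnal
Final line 8: ufa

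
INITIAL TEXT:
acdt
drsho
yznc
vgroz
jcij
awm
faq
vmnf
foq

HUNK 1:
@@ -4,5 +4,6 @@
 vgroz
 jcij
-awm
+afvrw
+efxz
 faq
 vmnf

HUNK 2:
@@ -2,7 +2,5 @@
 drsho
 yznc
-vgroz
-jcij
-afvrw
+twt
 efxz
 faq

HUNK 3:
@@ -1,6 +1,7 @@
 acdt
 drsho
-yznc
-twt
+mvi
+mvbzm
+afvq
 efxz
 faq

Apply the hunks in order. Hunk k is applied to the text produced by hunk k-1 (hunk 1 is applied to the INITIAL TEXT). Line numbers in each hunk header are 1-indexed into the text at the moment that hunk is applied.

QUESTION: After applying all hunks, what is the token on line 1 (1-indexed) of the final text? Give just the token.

Answer: acdt

Derivation:
Hunk 1: at line 4 remove [awm] add [afvrw,efxz] -> 10 lines: acdt drsho yznc vgroz jcij afvrw efxz faq vmnf foq
Hunk 2: at line 2 remove [vgroz,jcij,afvrw] add [twt] -> 8 lines: acdt drsho yznc twt efxz faq vmnf foq
Hunk 3: at line 1 remove [yznc,twt] add [mvi,mvbzm,afvq] -> 9 lines: acdt drsho mvi mvbzm afvq efxz faq vmnf foq
Final line 1: acdt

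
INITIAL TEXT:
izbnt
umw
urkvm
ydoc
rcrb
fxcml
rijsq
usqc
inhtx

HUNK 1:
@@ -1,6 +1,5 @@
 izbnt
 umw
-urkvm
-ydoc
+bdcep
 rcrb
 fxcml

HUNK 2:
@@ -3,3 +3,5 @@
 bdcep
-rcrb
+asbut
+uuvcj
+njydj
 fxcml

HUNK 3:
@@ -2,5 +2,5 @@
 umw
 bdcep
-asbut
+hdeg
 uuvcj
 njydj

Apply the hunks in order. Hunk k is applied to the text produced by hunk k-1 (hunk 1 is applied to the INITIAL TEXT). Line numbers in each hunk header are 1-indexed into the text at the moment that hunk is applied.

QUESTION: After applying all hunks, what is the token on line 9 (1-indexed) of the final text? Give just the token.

Hunk 1: at line 1 remove [urkvm,ydoc] add [bdcep] -> 8 lines: izbnt umw bdcep rcrb fxcml rijsq usqc inhtx
Hunk 2: at line 3 remove [rcrb] add [asbut,uuvcj,njydj] -> 10 lines: izbnt umw bdcep asbut uuvcj njydj fxcml rijsq usqc inhtx
Hunk 3: at line 2 remove [asbut] add [hdeg] -> 10 lines: izbnt umw bdcep hdeg uuvcj njydj fxcml rijsq usqc inhtx
Final line 9: usqc

Answer: usqc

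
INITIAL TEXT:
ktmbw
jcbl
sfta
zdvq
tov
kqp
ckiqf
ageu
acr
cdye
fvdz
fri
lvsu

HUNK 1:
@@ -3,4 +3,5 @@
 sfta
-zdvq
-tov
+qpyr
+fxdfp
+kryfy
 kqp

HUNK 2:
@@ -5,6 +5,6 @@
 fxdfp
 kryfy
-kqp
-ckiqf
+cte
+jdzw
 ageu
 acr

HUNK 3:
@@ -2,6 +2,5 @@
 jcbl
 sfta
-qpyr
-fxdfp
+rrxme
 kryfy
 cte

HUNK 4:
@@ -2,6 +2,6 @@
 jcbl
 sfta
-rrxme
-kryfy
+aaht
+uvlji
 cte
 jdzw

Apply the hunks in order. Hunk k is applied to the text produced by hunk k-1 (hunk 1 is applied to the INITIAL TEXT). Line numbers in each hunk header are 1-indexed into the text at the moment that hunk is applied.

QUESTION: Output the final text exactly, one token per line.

Hunk 1: at line 3 remove [zdvq,tov] add [qpyr,fxdfp,kryfy] -> 14 lines: ktmbw jcbl sfta qpyr fxdfp kryfy kqp ckiqf ageu acr cdye fvdz fri lvsu
Hunk 2: at line 5 remove [kqp,ckiqf] add [cte,jdzw] -> 14 lines: ktmbw jcbl sfta qpyr fxdfp kryfy cte jdzw ageu acr cdye fvdz fri lvsu
Hunk 3: at line 2 remove [qpyr,fxdfp] add [rrxme] -> 13 lines: ktmbw jcbl sfta rrxme kryfy cte jdzw ageu acr cdye fvdz fri lvsu
Hunk 4: at line 2 remove [rrxme,kryfy] add [aaht,uvlji] -> 13 lines: ktmbw jcbl sfta aaht uvlji cte jdzw ageu acr cdye fvdz fri lvsu

Answer: ktmbw
jcbl
sfta
aaht
uvlji
cte
jdzw
ageu
acr
cdye
fvdz
fri
lvsu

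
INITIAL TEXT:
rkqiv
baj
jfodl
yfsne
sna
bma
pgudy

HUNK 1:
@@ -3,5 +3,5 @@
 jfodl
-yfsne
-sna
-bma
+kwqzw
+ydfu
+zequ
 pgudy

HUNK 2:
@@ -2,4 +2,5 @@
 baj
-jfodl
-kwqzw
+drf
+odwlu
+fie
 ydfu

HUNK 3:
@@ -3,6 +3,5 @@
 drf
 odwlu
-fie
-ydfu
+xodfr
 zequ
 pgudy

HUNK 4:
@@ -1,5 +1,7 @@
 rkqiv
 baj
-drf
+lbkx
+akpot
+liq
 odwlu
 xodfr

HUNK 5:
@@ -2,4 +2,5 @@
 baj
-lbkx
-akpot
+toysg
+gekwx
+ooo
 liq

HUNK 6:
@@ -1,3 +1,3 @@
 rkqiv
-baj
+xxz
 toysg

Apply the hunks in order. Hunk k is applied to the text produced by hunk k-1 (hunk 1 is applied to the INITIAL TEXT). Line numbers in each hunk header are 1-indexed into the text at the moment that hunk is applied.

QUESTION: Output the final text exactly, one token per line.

Hunk 1: at line 3 remove [yfsne,sna,bma] add [kwqzw,ydfu,zequ] -> 7 lines: rkqiv baj jfodl kwqzw ydfu zequ pgudy
Hunk 2: at line 2 remove [jfodl,kwqzw] add [drf,odwlu,fie] -> 8 lines: rkqiv baj drf odwlu fie ydfu zequ pgudy
Hunk 3: at line 3 remove [fie,ydfu] add [xodfr] -> 7 lines: rkqiv baj drf odwlu xodfr zequ pgudy
Hunk 4: at line 1 remove [drf] add [lbkx,akpot,liq] -> 9 lines: rkqiv baj lbkx akpot liq odwlu xodfr zequ pgudy
Hunk 5: at line 2 remove [lbkx,akpot] add [toysg,gekwx,ooo] -> 10 lines: rkqiv baj toysg gekwx ooo liq odwlu xodfr zequ pgudy
Hunk 6: at line 1 remove [baj] add [xxz] -> 10 lines: rkqiv xxz toysg gekwx ooo liq odwlu xodfr zequ pgudy

Answer: rkqiv
xxz
toysg
gekwx
ooo
liq
odwlu
xodfr
zequ
pgudy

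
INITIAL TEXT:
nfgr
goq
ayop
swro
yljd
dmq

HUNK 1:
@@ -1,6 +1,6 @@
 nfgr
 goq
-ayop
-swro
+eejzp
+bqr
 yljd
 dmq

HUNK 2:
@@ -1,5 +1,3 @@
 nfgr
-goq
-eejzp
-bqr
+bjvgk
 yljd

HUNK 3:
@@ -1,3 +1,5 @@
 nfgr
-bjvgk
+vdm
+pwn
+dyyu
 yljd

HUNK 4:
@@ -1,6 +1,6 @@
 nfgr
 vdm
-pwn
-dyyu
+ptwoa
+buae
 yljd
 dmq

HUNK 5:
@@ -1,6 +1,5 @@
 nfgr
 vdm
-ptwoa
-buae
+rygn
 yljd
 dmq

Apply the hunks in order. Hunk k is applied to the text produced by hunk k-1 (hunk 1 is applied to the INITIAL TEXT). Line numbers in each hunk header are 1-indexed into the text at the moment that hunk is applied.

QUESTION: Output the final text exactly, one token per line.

Answer: nfgr
vdm
rygn
yljd
dmq

Derivation:
Hunk 1: at line 1 remove [ayop,swro] add [eejzp,bqr] -> 6 lines: nfgr goq eejzp bqr yljd dmq
Hunk 2: at line 1 remove [goq,eejzp,bqr] add [bjvgk] -> 4 lines: nfgr bjvgk yljd dmq
Hunk 3: at line 1 remove [bjvgk] add [vdm,pwn,dyyu] -> 6 lines: nfgr vdm pwn dyyu yljd dmq
Hunk 4: at line 1 remove [pwn,dyyu] add [ptwoa,buae] -> 6 lines: nfgr vdm ptwoa buae yljd dmq
Hunk 5: at line 1 remove [ptwoa,buae] add [rygn] -> 5 lines: nfgr vdm rygn yljd dmq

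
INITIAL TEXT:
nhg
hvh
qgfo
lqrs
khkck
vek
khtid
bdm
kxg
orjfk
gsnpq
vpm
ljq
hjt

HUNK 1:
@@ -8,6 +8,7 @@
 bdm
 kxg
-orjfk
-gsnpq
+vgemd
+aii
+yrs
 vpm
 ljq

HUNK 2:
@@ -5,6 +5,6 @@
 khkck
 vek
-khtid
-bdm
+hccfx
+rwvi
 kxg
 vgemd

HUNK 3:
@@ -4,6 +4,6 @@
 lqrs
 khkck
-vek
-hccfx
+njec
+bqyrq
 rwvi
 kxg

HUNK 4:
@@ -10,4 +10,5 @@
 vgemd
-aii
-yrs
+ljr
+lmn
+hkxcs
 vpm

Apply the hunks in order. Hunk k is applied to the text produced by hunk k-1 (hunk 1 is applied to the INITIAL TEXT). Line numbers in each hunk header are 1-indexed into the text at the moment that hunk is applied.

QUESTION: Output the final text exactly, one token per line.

Hunk 1: at line 8 remove [orjfk,gsnpq] add [vgemd,aii,yrs] -> 15 lines: nhg hvh qgfo lqrs khkck vek khtid bdm kxg vgemd aii yrs vpm ljq hjt
Hunk 2: at line 5 remove [khtid,bdm] add [hccfx,rwvi] -> 15 lines: nhg hvh qgfo lqrs khkck vek hccfx rwvi kxg vgemd aii yrs vpm ljq hjt
Hunk 3: at line 4 remove [vek,hccfx] add [njec,bqyrq] -> 15 lines: nhg hvh qgfo lqrs khkck njec bqyrq rwvi kxg vgemd aii yrs vpm ljq hjt
Hunk 4: at line 10 remove [aii,yrs] add [ljr,lmn,hkxcs] -> 16 lines: nhg hvh qgfo lqrs khkck njec bqyrq rwvi kxg vgemd ljr lmn hkxcs vpm ljq hjt

Answer: nhg
hvh
qgfo
lqrs
khkck
njec
bqyrq
rwvi
kxg
vgemd
ljr
lmn
hkxcs
vpm
ljq
hjt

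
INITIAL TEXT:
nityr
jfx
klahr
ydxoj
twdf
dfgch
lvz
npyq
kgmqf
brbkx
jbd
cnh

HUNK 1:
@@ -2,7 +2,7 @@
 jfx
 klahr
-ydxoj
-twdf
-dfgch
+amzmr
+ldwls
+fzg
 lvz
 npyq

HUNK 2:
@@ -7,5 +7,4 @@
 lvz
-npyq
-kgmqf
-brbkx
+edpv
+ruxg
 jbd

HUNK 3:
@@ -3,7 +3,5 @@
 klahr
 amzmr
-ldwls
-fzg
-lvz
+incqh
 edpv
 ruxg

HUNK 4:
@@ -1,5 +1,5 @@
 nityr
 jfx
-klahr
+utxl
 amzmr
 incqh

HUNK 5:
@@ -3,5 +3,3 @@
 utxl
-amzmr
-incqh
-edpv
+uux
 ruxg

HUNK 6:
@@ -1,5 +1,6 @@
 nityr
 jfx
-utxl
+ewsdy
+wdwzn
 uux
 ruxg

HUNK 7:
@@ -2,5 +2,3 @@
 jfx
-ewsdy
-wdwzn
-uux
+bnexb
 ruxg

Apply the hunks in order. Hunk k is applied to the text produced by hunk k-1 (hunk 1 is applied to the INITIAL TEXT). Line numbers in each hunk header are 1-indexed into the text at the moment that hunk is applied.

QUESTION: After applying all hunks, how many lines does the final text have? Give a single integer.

Answer: 6

Derivation:
Hunk 1: at line 2 remove [ydxoj,twdf,dfgch] add [amzmr,ldwls,fzg] -> 12 lines: nityr jfx klahr amzmr ldwls fzg lvz npyq kgmqf brbkx jbd cnh
Hunk 2: at line 7 remove [npyq,kgmqf,brbkx] add [edpv,ruxg] -> 11 lines: nityr jfx klahr amzmr ldwls fzg lvz edpv ruxg jbd cnh
Hunk 3: at line 3 remove [ldwls,fzg,lvz] add [incqh] -> 9 lines: nityr jfx klahr amzmr incqh edpv ruxg jbd cnh
Hunk 4: at line 1 remove [klahr] add [utxl] -> 9 lines: nityr jfx utxl amzmr incqh edpv ruxg jbd cnh
Hunk 5: at line 3 remove [amzmr,incqh,edpv] add [uux] -> 7 lines: nityr jfx utxl uux ruxg jbd cnh
Hunk 6: at line 1 remove [utxl] add [ewsdy,wdwzn] -> 8 lines: nityr jfx ewsdy wdwzn uux ruxg jbd cnh
Hunk 7: at line 2 remove [ewsdy,wdwzn,uux] add [bnexb] -> 6 lines: nityr jfx bnexb ruxg jbd cnh
Final line count: 6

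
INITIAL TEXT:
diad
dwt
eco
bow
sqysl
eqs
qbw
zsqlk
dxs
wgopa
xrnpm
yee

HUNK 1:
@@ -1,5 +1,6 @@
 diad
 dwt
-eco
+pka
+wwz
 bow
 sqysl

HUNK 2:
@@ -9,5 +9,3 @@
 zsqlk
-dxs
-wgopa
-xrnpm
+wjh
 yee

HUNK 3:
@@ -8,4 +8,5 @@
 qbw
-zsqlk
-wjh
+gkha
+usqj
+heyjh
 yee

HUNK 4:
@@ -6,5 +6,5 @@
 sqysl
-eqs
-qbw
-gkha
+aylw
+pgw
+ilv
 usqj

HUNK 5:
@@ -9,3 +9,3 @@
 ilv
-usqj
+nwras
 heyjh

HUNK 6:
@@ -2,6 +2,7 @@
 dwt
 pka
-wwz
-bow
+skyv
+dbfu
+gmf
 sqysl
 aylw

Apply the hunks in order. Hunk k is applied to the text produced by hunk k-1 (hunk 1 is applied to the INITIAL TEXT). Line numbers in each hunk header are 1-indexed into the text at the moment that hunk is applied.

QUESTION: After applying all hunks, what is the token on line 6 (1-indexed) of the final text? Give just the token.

Answer: gmf

Derivation:
Hunk 1: at line 1 remove [eco] add [pka,wwz] -> 13 lines: diad dwt pka wwz bow sqysl eqs qbw zsqlk dxs wgopa xrnpm yee
Hunk 2: at line 9 remove [dxs,wgopa,xrnpm] add [wjh] -> 11 lines: diad dwt pka wwz bow sqysl eqs qbw zsqlk wjh yee
Hunk 3: at line 8 remove [zsqlk,wjh] add [gkha,usqj,heyjh] -> 12 lines: diad dwt pka wwz bow sqysl eqs qbw gkha usqj heyjh yee
Hunk 4: at line 6 remove [eqs,qbw,gkha] add [aylw,pgw,ilv] -> 12 lines: diad dwt pka wwz bow sqysl aylw pgw ilv usqj heyjh yee
Hunk 5: at line 9 remove [usqj] add [nwras] -> 12 lines: diad dwt pka wwz bow sqysl aylw pgw ilv nwras heyjh yee
Hunk 6: at line 2 remove [wwz,bow] add [skyv,dbfu,gmf] -> 13 lines: diad dwt pka skyv dbfu gmf sqysl aylw pgw ilv nwras heyjh yee
Final line 6: gmf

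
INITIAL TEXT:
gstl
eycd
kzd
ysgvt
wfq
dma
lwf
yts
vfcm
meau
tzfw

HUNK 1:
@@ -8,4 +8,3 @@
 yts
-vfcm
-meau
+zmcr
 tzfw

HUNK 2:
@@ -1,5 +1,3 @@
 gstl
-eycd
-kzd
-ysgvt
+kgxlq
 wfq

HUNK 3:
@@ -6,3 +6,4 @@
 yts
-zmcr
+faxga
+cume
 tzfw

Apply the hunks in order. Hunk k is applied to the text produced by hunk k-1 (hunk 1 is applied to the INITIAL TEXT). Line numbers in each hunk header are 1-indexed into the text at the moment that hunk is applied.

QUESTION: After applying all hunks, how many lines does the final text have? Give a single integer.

Hunk 1: at line 8 remove [vfcm,meau] add [zmcr] -> 10 lines: gstl eycd kzd ysgvt wfq dma lwf yts zmcr tzfw
Hunk 2: at line 1 remove [eycd,kzd,ysgvt] add [kgxlq] -> 8 lines: gstl kgxlq wfq dma lwf yts zmcr tzfw
Hunk 3: at line 6 remove [zmcr] add [faxga,cume] -> 9 lines: gstl kgxlq wfq dma lwf yts faxga cume tzfw
Final line count: 9

Answer: 9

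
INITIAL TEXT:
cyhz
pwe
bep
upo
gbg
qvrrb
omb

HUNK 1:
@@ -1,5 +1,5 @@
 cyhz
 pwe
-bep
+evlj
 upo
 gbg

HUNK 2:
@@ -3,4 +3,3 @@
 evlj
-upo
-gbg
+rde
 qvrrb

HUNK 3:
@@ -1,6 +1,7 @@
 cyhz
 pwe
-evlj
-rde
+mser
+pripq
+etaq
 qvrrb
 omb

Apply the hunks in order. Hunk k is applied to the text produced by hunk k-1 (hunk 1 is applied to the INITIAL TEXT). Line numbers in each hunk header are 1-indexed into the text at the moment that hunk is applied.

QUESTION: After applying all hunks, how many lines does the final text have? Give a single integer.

Answer: 7

Derivation:
Hunk 1: at line 1 remove [bep] add [evlj] -> 7 lines: cyhz pwe evlj upo gbg qvrrb omb
Hunk 2: at line 3 remove [upo,gbg] add [rde] -> 6 lines: cyhz pwe evlj rde qvrrb omb
Hunk 3: at line 1 remove [evlj,rde] add [mser,pripq,etaq] -> 7 lines: cyhz pwe mser pripq etaq qvrrb omb
Final line count: 7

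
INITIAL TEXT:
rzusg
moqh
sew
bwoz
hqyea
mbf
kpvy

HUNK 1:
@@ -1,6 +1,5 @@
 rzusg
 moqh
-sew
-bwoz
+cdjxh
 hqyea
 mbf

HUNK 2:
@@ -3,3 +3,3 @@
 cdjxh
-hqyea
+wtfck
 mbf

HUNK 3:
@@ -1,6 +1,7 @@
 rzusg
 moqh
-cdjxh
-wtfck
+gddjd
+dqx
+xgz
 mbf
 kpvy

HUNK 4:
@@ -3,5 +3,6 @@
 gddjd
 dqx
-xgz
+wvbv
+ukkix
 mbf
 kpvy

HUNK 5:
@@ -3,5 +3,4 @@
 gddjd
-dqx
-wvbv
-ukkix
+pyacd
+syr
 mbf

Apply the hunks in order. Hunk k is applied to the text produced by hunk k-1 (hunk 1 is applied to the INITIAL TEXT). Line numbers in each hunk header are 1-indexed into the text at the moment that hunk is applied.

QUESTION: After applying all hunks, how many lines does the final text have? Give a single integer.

Hunk 1: at line 1 remove [sew,bwoz] add [cdjxh] -> 6 lines: rzusg moqh cdjxh hqyea mbf kpvy
Hunk 2: at line 3 remove [hqyea] add [wtfck] -> 6 lines: rzusg moqh cdjxh wtfck mbf kpvy
Hunk 3: at line 1 remove [cdjxh,wtfck] add [gddjd,dqx,xgz] -> 7 lines: rzusg moqh gddjd dqx xgz mbf kpvy
Hunk 4: at line 3 remove [xgz] add [wvbv,ukkix] -> 8 lines: rzusg moqh gddjd dqx wvbv ukkix mbf kpvy
Hunk 5: at line 3 remove [dqx,wvbv,ukkix] add [pyacd,syr] -> 7 lines: rzusg moqh gddjd pyacd syr mbf kpvy
Final line count: 7

Answer: 7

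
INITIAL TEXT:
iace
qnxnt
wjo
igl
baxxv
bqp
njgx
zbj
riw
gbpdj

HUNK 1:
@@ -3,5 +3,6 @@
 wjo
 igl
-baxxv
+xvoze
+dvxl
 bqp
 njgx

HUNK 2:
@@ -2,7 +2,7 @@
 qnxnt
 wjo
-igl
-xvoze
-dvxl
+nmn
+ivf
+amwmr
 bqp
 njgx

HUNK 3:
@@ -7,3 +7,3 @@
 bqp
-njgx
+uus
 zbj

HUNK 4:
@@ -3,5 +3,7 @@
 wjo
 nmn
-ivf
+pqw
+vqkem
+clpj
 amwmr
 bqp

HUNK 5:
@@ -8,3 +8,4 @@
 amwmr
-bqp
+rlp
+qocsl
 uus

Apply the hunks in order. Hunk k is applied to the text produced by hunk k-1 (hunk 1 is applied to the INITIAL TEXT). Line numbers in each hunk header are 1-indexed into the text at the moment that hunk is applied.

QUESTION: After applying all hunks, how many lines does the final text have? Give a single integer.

Hunk 1: at line 3 remove [baxxv] add [xvoze,dvxl] -> 11 lines: iace qnxnt wjo igl xvoze dvxl bqp njgx zbj riw gbpdj
Hunk 2: at line 2 remove [igl,xvoze,dvxl] add [nmn,ivf,amwmr] -> 11 lines: iace qnxnt wjo nmn ivf amwmr bqp njgx zbj riw gbpdj
Hunk 3: at line 7 remove [njgx] add [uus] -> 11 lines: iace qnxnt wjo nmn ivf amwmr bqp uus zbj riw gbpdj
Hunk 4: at line 3 remove [ivf] add [pqw,vqkem,clpj] -> 13 lines: iace qnxnt wjo nmn pqw vqkem clpj amwmr bqp uus zbj riw gbpdj
Hunk 5: at line 8 remove [bqp] add [rlp,qocsl] -> 14 lines: iace qnxnt wjo nmn pqw vqkem clpj amwmr rlp qocsl uus zbj riw gbpdj
Final line count: 14

Answer: 14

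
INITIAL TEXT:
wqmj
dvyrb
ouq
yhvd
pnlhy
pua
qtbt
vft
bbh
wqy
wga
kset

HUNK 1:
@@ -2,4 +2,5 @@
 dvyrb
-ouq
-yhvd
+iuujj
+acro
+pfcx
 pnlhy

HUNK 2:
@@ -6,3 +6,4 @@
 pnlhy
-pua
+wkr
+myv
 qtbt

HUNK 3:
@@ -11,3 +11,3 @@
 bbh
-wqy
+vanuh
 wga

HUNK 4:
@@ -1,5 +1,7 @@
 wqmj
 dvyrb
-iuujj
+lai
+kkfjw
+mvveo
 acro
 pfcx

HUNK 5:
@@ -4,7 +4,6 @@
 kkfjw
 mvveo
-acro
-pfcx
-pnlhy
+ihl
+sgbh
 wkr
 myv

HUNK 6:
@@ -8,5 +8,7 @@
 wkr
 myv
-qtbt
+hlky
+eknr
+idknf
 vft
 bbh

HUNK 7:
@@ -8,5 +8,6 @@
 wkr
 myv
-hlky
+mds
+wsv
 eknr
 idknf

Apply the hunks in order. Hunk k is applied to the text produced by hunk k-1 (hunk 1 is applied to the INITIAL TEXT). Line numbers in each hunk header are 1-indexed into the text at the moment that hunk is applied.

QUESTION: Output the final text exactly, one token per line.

Hunk 1: at line 2 remove [ouq,yhvd] add [iuujj,acro,pfcx] -> 13 lines: wqmj dvyrb iuujj acro pfcx pnlhy pua qtbt vft bbh wqy wga kset
Hunk 2: at line 6 remove [pua] add [wkr,myv] -> 14 lines: wqmj dvyrb iuujj acro pfcx pnlhy wkr myv qtbt vft bbh wqy wga kset
Hunk 3: at line 11 remove [wqy] add [vanuh] -> 14 lines: wqmj dvyrb iuujj acro pfcx pnlhy wkr myv qtbt vft bbh vanuh wga kset
Hunk 4: at line 1 remove [iuujj] add [lai,kkfjw,mvveo] -> 16 lines: wqmj dvyrb lai kkfjw mvveo acro pfcx pnlhy wkr myv qtbt vft bbh vanuh wga kset
Hunk 5: at line 4 remove [acro,pfcx,pnlhy] add [ihl,sgbh] -> 15 lines: wqmj dvyrb lai kkfjw mvveo ihl sgbh wkr myv qtbt vft bbh vanuh wga kset
Hunk 6: at line 8 remove [qtbt] add [hlky,eknr,idknf] -> 17 lines: wqmj dvyrb lai kkfjw mvveo ihl sgbh wkr myv hlky eknr idknf vft bbh vanuh wga kset
Hunk 7: at line 8 remove [hlky] add [mds,wsv] -> 18 lines: wqmj dvyrb lai kkfjw mvveo ihl sgbh wkr myv mds wsv eknr idknf vft bbh vanuh wga kset

Answer: wqmj
dvyrb
lai
kkfjw
mvveo
ihl
sgbh
wkr
myv
mds
wsv
eknr
idknf
vft
bbh
vanuh
wga
kset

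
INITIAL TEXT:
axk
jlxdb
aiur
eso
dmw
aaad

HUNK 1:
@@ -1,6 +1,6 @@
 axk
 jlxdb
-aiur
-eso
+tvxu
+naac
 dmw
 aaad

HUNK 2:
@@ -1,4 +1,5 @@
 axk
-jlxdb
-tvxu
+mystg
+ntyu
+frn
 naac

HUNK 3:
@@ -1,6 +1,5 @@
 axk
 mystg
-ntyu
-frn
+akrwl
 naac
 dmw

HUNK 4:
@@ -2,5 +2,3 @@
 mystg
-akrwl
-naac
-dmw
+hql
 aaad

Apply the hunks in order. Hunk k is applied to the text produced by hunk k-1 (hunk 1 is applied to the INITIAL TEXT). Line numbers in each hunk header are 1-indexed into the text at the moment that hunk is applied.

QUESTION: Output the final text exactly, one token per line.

Hunk 1: at line 1 remove [aiur,eso] add [tvxu,naac] -> 6 lines: axk jlxdb tvxu naac dmw aaad
Hunk 2: at line 1 remove [jlxdb,tvxu] add [mystg,ntyu,frn] -> 7 lines: axk mystg ntyu frn naac dmw aaad
Hunk 3: at line 1 remove [ntyu,frn] add [akrwl] -> 6 lines: axk mystg akrwl naac dmw aaad
Hunk 4: at line 2 remove [akrwl,naac,dmw] add [hql] -> 4 lines: axk mystg hql aaad

Answer: axk
mystg
hql
aaad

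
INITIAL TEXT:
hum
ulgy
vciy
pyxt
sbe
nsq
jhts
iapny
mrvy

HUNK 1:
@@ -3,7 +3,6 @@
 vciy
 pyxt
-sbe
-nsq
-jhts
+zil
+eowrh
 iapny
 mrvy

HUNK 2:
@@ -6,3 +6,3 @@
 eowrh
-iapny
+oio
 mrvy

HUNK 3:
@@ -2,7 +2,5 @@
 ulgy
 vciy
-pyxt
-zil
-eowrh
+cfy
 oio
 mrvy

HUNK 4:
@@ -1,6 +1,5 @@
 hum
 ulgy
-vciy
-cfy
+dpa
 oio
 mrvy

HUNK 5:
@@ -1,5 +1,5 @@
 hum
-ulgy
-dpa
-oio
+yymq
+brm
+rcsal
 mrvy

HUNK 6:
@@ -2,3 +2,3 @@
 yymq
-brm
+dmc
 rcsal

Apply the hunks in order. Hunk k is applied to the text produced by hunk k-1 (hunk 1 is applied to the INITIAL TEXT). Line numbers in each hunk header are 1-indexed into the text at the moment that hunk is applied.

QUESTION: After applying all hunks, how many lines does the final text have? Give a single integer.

Answer: 5

Derivation:
Hunk 1: at line 3 remove [sbe,nsq,jhts] add [zil,eowrh] -> 8 lines: hum ulgy vciy pyxt zil eowrh iapny mrvy
Hunk 2: at line 6 remove [iapny] add [oio] -> 8 lines: hum ulgy vciy pyxt zil eowrh oio mrvy
Hunk 3: at line 2 remove [pyxt,zil,eowrh] add [cfy] -> 6 lines: hum ulgy vciy cfy oio mrvy
Hunk 4: at line 1 remove [vciy,cfy] add [dpa] -> 5 lines: hum ulgy dpa oio mrvy
Hunk 5: at line 1 remove [ulgy,dpa,oio] add [yymq,brm,rcsal] -> 5 lines: hum yymq brm rcsal mrvy
Hunk 6: at line 2 remove [brm] add [dmc] -> 5 lines: hum yymq dmc rcsal mrvy
Final line count: 5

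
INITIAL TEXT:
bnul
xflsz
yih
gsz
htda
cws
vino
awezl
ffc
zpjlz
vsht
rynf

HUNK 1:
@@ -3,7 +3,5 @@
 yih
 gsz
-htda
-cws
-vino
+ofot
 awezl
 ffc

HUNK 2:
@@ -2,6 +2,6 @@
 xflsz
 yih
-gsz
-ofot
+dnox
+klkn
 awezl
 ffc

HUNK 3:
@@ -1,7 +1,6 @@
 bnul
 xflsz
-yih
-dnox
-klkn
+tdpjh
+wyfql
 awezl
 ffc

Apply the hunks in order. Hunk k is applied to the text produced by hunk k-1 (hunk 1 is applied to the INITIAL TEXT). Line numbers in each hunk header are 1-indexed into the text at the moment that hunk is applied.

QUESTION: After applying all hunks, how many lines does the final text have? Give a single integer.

Answer: 9

Derivation:
Hunk 1: at line 3 remove [htda,cws,vino] add [ofot] -> 10 lines: bnul xflsz yih gsz ofot awezl ffc zpjlz vsht rynf
Hunk 2: at line 2 remove [gsz,ofot] add [dnox,klkn] -> 10 lines: bnul xflsz yih dnox klkn awezl ffc zpjlz vsht rynf
Hunk 3: at line 1 remove [yih,dnox,klkn] add [tdpjh,wyfql] -> 9 lines: bnul xflsz tdpjh wyfql awezl ffc zpjlz vsht rynf
Final line count: 9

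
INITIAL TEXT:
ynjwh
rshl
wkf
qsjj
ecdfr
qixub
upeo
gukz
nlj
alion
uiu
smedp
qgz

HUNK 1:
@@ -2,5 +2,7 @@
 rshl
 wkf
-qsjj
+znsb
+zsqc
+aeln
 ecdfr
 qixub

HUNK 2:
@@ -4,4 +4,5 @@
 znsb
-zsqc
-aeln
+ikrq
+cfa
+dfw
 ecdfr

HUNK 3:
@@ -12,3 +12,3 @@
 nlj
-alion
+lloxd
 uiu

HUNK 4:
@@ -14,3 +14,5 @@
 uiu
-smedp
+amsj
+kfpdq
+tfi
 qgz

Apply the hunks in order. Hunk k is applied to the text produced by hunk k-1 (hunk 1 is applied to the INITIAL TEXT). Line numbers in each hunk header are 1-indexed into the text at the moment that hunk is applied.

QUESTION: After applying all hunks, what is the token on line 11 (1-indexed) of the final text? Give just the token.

Answer: gukz

Derivation:
Hunk 1: at line 2 remove [qsjj] add [znsb,zsqc,aeln] -> 15 lines: ynjwh rshl wkf znsb zsqc aeln ecdfr qixub upeo gukz nlj alion uiu smedp qgz
Hunk 2: at line 4 remove [zsqc,aeln] add [ikrq,cfa,dfw] -> 16 lines: ynjwh rshl wkf znsb ikrq cfa dfw ecdfr qixub upeo gukz nlj alion uiu smedp qgz
Hunk 3: at line 12 remove [alion] add [lloxd] -> 16 lines: ynjwh rshl wkf znsb ikrq cfa dfw ecdfr qixub upeo gukz nlj lloxd uiu smedp qgz
Hunk 4: at line 14 remove [smedp] add [amsj,kfpdq,tfi] -> 18 lines: ynjwh rshl wkf znsb ikrq cfa dfw ecdfr qixub upeo gukz nlj lloxd uiu amsj kfpdq tfi qgz
Final line 11: gukz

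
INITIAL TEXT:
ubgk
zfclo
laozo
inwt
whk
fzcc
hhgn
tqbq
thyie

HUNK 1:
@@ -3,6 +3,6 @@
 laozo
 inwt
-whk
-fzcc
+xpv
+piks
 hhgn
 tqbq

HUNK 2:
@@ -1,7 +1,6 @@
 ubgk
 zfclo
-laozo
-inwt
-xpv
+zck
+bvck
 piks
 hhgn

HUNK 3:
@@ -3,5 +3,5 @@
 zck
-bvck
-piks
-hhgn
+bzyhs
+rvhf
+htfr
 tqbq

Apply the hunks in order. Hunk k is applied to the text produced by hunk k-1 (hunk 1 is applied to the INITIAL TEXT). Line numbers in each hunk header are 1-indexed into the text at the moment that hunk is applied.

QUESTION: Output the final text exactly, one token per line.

Hunk 1: at line 3 remove [whk,fzcc] add [xpv,piks] -> 9 lines: ubgk zfclo laozo inwt xpv piks hhgn tqbq thyie
Hunk 2: at line 1 remove [laozo,inwt,xpv] add [zck,bvck] -> 8 lines: ubgk zfclo zck bvck piks hhgn tqbq thyie
Hunk 3: at line 3 remove [bvck,piks,hhgn] add [bzyhs,rvhf,htfr] -> 8 lines: ubgk zfclo zck bzyhs rvhf htfr tqbq thyie

Answer: ubgk
zfclo
zck
bzyhs
rvhf
htfr
tqbq
thyie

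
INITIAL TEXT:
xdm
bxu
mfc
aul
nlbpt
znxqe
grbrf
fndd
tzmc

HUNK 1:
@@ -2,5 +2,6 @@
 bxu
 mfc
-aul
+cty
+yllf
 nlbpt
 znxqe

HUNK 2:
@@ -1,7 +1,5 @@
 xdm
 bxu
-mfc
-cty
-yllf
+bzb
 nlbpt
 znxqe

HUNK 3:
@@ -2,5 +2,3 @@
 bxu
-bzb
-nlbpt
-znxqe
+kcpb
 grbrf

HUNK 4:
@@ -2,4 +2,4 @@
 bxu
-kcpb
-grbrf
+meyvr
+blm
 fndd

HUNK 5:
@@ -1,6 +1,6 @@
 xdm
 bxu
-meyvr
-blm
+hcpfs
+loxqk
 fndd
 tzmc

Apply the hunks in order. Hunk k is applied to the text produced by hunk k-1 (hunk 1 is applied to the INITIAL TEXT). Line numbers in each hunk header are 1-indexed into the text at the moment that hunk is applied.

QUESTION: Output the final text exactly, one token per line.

Hunk 1: at line 2 remove [aul] add [cty,yllf] -> 10 lines: xdm bxu mfc cty yllf nlbpt znxqe grbrf fndd tzmc
Hunk 2: at line 1 remove [mfc,cty,yllf] add [bzb] -> 8 lines: xdm bxu bzb nlbpt znxqe grbrf fndd tzmc
Hunk 3: at line 2 remove [bzb,nlbpt,znxqe] add [kcpb] -> 6 lines: xdm bxu kcpb grbrf fndd tzmc
Hunk 4: at line 2 remove [kcpb,grbrf] add [meyvr,blm] -> 6 lines: xdm bxu meyvr blm fndd tzmc
Hunk 5: at line 1 remove [meyvr,blm] add [hcpfs,loxqk] -> 6 lines: xdm bxu hcpfs loxqk fndd tzmc

Answer: xdm
bxu
hcpfs
loxqk
fndd
tzmc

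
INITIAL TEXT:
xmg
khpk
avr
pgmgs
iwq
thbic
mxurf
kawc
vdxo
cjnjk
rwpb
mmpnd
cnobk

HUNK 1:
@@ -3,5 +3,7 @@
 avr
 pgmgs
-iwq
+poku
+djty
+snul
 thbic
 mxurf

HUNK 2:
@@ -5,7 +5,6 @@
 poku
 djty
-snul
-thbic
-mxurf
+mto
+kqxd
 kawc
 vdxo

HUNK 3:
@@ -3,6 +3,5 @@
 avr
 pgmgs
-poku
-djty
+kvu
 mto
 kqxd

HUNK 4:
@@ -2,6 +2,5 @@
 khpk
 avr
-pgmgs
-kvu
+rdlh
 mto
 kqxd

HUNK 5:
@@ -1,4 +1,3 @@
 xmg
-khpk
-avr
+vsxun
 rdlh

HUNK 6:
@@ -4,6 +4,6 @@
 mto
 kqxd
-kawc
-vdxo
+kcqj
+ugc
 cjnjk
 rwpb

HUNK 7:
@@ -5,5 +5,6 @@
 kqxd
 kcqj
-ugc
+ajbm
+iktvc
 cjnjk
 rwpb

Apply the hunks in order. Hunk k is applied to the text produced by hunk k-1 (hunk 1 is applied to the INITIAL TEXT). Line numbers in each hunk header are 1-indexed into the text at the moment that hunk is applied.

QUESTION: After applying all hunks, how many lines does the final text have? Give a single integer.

Hunk 1: at line 3 remove [iwq] add [poku,djty,snul] -> 15 lines: xmg khpk avr pgmgs poku djty snul thbic mxurf kawc vdxo cjnjk rwpb mmpnd cnobk
Hunk 2: at line 5 remove [snul,thbic,mxurf] add [mto,kqxd] -> 14 lines: xmg khpk avr pgmgs poku djty mto kqxd kawc vdxo cjnjk rwpb mmpnd cnobk
Hunk 3: at line 3 remove [poku,djty] add [kvu] -> 13 lines: xmg khpk avr pgmgs kvu mto kqxd kawc vdxo cjnjk rwpb mmpnd cnobk
Hunk 4: at line 2 remove [pgmgs,kvu] add [rdlh] -> 12 lines: xmg khpk avr rdlh mto kqxd kawc vdxo cjnjk rwpb mmpnd cnobk
Hunk 5: at line 1 remove [khpk,avr] add [vsxun] -> 11 lines: xmg vsxun rdlh mto kqxd kawc vdxo cjnjk rwpb mmpnd cnobk
Hunk 6: at line 4 remove [kawc,vdxo] add [kcqj,ugc] -> 11 lines: xmg vsxun rdlh mto kqxd kcqj ugc cjnjk rwpb mmpnd cnobk
Hunk 7: at line 5 remove [ugc] add [ajbm,iktvc] -> 12 lines: xmg vsxun rdlh mto kqxd kcqj ajbm iktvc cjnjk rwpb mmpnd cnobk
Final line count: 12

Answer: 12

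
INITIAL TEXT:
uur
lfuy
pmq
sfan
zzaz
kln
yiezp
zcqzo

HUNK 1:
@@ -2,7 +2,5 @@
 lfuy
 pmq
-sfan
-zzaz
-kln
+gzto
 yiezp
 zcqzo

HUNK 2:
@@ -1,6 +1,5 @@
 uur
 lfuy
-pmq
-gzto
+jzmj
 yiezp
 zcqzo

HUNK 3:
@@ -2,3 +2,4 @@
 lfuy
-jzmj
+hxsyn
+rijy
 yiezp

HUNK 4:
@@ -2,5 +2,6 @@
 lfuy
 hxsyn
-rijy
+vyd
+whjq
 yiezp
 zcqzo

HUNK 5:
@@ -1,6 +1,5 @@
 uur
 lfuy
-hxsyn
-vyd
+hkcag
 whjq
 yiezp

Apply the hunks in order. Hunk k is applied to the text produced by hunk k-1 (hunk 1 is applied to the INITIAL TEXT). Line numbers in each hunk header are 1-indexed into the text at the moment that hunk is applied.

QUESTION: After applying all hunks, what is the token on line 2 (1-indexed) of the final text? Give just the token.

Answer: lfuy

Derivation:
Hunk 1: at line 2 remove [sfan,zzaz,kln] add [gzto] -> 6 lines: uur lfuy pmq gzto yiezp zcqzo
Hunk 2: at line 1 remove [pmq,gzto] add [jzmj] -> 5 lines: uur lfuy jzmj yiezp zcqzo
Hunk 3: at line 2 remove [jzmj] add [hxsyn,rijy] -> 6 lines: uur lfuy hxsyn rijy yiezp zcqzo
Hunk 4: at line 2 remove [rijy] add [vyd,whjq] -> 7 lines: uur lfuy hxsyn vyd whjq yiezp zcqzo
Hunk 5: at line 1 remove [hxsyn,vyd] add [hkcag] -> 6 lines: uur lfuy hkcag whjq yiezp zcqzo
Final line 2: lfuy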